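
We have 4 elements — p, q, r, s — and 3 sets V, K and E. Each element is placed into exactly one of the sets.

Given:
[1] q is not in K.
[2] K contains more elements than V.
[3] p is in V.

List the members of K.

K = {r, s}

From (1): q ∉ K.
From (3): p ∈ V.
Suppose r ∉ K: no assignment then satisfies all the clues, so r ∈ K.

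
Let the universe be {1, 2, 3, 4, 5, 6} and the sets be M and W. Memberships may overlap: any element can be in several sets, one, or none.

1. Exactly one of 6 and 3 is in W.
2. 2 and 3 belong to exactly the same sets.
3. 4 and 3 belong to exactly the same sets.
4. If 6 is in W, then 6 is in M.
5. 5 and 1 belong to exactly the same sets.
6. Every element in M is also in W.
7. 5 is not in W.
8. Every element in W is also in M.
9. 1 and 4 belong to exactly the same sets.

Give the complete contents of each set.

From (7): 5 ∉ W.
(5): 1 matches 5: 1 ∉ W.
(6) contrapositive: 1 ∉ M.
(6) contrapositive: 5 ∉ M.
(9): 4 matches 1: 4 ∉ M.
(9): 4 matches 1: 4 ∉ W.
(3): 3 matches 4: 3 ∉ M.
(3): 3 matches 4: 3 ∉ W.
(1) (exactly one): 6 ∈ W.
(2): 2 matches 3: 2 ∉ M.
(2): 2 matches 3: 2 ∉ W.
(4): 6 ∈ M.

M = {6}; W = {6}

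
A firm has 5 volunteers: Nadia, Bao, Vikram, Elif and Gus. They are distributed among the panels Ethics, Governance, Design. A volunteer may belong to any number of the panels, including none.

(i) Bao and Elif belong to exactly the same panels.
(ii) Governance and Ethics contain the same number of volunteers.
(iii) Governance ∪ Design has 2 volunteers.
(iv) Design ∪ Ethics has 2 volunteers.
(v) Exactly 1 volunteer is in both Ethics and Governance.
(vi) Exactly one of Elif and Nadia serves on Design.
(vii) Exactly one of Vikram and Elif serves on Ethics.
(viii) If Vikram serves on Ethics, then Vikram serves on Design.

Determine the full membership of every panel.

Ethics = {Vikram}; Governance = {Vikram}; Design = {Nadia, Vikram}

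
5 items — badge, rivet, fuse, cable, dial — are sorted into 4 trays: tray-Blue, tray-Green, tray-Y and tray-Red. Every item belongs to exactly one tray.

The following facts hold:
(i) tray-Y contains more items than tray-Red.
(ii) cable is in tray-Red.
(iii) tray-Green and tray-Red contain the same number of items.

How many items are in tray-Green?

1

From (ii): cable ∈ tray-Red.
Suppose badge ∈ tray-Red: no assignment then satisfies all the clues, so badge ∉ tray-Red.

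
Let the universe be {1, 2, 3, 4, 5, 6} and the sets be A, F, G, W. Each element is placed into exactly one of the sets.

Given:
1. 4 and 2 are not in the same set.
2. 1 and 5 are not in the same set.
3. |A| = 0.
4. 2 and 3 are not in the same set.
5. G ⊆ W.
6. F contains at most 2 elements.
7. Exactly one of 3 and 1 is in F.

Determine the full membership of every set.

A = {}; F = {1, 2}; G = {}; W = {3, 4, 5, 6}

(3): A already has 0, so the rest are out.
Suppose 1 ∉ F: no assignment then satisfies all the clues, so 1 ∈ F.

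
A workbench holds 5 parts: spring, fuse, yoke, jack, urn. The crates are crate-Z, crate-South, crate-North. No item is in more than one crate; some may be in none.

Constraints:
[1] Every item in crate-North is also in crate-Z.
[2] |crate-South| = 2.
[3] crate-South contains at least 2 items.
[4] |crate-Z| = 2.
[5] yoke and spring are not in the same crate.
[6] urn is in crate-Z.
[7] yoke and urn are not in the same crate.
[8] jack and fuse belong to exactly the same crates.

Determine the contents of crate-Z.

crate-Z = {spring, urn}

From (6): urn ∈ crate-Z.
(7): yoke ∉ crate-Z.
(1) contrapositive: yoke ∉ crate-North.
Suppose spring ∉ crate-Z: no assignment then satisfies all the clues, so spring ∈ crate-Z.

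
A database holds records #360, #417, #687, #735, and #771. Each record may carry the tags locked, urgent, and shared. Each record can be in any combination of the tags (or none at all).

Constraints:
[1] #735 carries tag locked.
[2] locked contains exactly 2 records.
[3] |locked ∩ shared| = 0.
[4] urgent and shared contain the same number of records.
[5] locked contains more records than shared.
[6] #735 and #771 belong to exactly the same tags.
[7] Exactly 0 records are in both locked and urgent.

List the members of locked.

locked = {#735, #771}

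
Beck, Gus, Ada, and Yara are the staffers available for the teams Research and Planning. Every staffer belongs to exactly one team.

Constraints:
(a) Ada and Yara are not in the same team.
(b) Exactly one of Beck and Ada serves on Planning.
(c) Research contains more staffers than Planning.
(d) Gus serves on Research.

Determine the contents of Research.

Research = {Beck, Gus, Yara}

From (d): Gus ∈ Research.
Suppose Beck ∉ Research: no assignment then satisfies all the clues, so Beck ∈ Research.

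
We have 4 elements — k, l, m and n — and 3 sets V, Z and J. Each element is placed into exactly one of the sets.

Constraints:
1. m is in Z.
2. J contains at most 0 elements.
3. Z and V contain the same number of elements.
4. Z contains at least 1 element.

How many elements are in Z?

2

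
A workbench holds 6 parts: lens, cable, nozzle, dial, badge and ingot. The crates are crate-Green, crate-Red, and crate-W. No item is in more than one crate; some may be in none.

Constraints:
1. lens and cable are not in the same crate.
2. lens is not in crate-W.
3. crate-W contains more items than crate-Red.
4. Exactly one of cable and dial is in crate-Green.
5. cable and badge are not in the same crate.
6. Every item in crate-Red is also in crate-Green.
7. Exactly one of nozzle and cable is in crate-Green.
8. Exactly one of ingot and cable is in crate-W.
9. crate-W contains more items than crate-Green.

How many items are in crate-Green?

1

From (2): lens ∉ crate-W.
Suppose lens ∈ crate-Green: no assignment then satisfies all the clues, so lens ∉ crate-Green.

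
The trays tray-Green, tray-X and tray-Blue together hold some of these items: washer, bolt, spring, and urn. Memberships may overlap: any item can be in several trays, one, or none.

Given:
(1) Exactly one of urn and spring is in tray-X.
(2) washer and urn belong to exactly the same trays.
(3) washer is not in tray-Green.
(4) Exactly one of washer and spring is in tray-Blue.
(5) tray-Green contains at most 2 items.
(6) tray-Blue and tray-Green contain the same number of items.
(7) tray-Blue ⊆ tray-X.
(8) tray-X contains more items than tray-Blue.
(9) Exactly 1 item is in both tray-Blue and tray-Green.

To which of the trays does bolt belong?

bolt: tray-X

From (3): washer ∉ tray-Green.
(2): urn matches washer: urn ∉ tray-Green.
Suppose bolt ∈ tray-Green: no assignment then satisfies all the clues, so bolt ∉ tray-Green.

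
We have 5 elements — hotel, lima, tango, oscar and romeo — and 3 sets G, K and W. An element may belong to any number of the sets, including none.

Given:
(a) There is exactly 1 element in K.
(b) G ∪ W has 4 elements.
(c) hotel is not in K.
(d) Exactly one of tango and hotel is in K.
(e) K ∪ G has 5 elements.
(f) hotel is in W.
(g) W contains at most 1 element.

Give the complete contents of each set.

G = {hotel, lima, oscar, romeo}; K = {tango}; W = {hotel}

From (c): hotel ∉ K.
From (f): hotel ∈ W.
(d) (exactly one): tango ∈ K.
(g): W already has 1, so the rest are out.
(a): K already has 1, so the rest are out.
Suppose hotel ∉ G: no assignment then satisfies all the clues, so hotel ∈ G.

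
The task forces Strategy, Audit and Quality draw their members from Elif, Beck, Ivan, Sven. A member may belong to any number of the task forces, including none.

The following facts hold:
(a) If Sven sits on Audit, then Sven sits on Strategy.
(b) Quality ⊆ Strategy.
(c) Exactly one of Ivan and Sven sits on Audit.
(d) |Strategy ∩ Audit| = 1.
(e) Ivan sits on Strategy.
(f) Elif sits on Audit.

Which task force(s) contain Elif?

Elif: Audit

From (e): Ivan ∈ Strategy.
From (f): Elif ∈ Audit.
Suppose Elif ∈ Strategy: no assignment then satisfies all the clues, so Elif ∉ Strategy.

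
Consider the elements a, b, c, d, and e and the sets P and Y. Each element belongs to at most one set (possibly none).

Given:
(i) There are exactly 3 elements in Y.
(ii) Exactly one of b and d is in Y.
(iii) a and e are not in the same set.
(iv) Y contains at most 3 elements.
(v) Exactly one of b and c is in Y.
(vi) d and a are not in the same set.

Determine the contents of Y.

Y = {c, d, e}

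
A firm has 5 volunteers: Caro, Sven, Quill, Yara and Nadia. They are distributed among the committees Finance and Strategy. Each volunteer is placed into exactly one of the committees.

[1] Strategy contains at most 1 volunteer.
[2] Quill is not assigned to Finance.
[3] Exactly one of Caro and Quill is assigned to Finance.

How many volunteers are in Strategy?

From (2): Quill ∉ Finance.
(3) (exactly one): Caro ∈ Finance.
Only one committee left: Quill ∈ Strategy.
(1): Strategy already has 1, so the rest are out.
Only one committee left: Sven ∈ Finance.
Only one committee left: Yara ∈ Finance.
Only one committee left: Nadia ∈ Finance.

1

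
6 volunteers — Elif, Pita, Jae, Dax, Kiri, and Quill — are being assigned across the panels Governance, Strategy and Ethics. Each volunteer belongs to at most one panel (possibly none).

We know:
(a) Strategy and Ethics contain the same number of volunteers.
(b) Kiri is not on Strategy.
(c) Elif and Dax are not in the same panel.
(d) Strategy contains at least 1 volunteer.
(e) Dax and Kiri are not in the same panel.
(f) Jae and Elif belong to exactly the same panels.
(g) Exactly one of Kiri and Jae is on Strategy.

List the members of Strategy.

Strategy = {Elif, Jae}

From (b): Kiri ∉ Strategy.
(g) (exactly one): Jae ∈ Strategy.
(f): Elif matches Jae: Elif ∉ Governance.
(f): Elif matches Jae: Elif ∈ Strategy.
(c): Dax ∉ Strategy.
Suppose Pita ∈ Strategy: no assignment then satisfies all the clues, so Pita ∉ Strategy.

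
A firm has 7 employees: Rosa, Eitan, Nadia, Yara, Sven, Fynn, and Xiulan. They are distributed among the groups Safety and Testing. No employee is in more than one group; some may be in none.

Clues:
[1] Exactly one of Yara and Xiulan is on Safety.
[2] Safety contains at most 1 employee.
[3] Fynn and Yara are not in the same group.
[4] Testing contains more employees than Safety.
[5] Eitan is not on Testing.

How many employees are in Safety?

1

From (5): Eitan ∉ Testing.
Suppose Rosa ∈ Safety: no assignment then satisfies all the clues, so Rosa ∉ Safety.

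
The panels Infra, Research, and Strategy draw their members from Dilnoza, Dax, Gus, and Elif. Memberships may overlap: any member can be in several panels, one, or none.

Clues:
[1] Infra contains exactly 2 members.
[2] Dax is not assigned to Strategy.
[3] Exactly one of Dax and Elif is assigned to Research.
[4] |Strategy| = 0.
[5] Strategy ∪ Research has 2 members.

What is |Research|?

2

From (2): Dax ∉ Strategy.
(4): Strategy already has 0, so the rest are out.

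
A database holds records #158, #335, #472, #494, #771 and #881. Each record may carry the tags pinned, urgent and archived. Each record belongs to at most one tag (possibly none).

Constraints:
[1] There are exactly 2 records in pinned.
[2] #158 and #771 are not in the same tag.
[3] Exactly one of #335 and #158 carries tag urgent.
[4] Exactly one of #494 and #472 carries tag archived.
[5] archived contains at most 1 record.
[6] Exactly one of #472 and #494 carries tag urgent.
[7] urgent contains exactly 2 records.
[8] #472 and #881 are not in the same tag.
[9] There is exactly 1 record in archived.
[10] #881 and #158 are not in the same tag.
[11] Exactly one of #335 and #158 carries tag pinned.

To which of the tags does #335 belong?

#335: pinned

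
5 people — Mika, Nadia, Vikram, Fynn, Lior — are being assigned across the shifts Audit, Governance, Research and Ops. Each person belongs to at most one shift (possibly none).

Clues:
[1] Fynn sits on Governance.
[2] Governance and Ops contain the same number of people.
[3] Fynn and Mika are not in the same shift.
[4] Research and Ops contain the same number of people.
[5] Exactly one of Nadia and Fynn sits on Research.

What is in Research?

Research = {Nadia}

From (1): Fynn ∈ Governance.
(3): Mika ∉ Governance.
(5) (exactly one): Nadia ∈ Research.
Suppose Mika ∈ Research: no assignment then satisfies all the clues, so Mika ∉ Research.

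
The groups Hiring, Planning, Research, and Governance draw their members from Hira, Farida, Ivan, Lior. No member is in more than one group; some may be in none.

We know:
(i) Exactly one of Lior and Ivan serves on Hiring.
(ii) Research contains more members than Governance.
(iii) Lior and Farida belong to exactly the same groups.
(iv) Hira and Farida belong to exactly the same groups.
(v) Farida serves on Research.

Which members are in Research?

Research = {Farida, Hira, Lior}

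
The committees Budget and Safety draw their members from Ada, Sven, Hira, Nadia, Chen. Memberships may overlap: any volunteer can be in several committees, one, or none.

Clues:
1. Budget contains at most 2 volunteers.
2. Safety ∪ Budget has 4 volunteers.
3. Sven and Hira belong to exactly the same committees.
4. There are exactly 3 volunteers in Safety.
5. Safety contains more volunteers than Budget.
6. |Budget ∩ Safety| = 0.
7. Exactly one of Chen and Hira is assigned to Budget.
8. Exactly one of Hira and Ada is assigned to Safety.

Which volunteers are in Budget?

Budget = {Chen}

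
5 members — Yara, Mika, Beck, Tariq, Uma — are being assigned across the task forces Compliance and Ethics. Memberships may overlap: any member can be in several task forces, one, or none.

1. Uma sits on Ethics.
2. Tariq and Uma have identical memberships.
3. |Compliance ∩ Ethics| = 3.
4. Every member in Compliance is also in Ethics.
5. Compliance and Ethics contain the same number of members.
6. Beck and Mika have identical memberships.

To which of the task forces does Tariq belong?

Tariq: Compliance, Ethics

From (1): Uma ∈ Ethics.
(2): Tariq matches Uma: Tariq ∈ Ethics.
Suppose Tariq ∉ Compliance: no assignment then satisfies all the clues, so Tariq ∈ Compliance.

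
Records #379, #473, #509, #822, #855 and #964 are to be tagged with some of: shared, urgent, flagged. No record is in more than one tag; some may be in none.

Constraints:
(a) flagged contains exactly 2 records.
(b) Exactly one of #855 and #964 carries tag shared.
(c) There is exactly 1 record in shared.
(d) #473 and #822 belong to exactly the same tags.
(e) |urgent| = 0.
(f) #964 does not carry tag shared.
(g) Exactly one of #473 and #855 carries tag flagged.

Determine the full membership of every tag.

From (f): #964 ∉ shared.
(b) (exactly one): #855 ∈ shared.
(c): shared already has 1, so the rest are out.
(e): urgent already has 0, so the rest are out.
(g) (exactly one): #473 ∈ flagged.
(d): #822 matches #473: #822 ∈ flagged.
(a): flagged already has 2, so the rest are out.

shared = {#855}; urgent = {}; flagged = {#473, #822}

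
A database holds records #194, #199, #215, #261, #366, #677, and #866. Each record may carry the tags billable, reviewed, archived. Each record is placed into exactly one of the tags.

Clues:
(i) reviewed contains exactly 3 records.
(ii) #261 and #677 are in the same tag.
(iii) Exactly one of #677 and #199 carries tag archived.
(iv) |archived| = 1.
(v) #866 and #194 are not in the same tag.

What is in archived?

archived = {#199}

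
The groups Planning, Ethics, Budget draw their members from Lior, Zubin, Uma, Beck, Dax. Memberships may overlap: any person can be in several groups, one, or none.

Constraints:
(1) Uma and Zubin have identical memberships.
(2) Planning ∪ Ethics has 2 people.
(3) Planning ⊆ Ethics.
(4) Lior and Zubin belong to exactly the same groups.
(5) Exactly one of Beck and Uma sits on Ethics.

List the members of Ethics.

Ethics = {Beck, Dax}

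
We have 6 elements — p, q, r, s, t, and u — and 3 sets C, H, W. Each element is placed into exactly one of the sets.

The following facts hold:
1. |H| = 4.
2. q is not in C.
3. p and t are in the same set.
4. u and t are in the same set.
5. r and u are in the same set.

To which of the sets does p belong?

p: H

From (2): q ∉ C.
Suppose p ∈ C: no assignment then satisfies all the clues, so p ∉ C.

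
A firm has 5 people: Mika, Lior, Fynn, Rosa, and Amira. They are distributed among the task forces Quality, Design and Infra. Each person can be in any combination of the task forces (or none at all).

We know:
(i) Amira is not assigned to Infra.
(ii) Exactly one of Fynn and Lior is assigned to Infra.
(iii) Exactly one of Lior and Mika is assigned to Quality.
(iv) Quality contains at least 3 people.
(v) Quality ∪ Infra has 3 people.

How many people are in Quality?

3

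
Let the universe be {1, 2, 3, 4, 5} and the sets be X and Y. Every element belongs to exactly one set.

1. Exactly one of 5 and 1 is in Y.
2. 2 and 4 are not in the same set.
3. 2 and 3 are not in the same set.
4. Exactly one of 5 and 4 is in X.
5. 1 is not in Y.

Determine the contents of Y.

Y = {2, 5}

From (5): 1 ∉ Y.
(1) (exactly one): 5 ∈ Y.
(4) (exactly one): 4 ∈ X.
Only one set left: 1 ∈ X.
(2): 2 ∉ X.
Only one set left: 2 ∈ Y.
(3): 3 ∉ Y.
Only one set left: 3 ∈ X.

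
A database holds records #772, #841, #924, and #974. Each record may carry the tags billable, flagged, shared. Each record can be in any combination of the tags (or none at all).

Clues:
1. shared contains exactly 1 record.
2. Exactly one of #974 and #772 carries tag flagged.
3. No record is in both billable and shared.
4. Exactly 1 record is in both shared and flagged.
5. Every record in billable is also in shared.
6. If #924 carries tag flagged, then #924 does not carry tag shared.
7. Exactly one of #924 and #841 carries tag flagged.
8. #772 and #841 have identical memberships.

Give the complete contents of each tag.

billable = {}; flagged = {#924, #974}; shared = {#974}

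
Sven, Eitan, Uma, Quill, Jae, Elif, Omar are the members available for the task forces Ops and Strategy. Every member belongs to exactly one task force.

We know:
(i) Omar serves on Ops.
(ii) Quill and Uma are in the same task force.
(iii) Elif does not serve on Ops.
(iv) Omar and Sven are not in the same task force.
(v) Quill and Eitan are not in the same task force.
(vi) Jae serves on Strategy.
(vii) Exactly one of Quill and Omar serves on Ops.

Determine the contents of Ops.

Ops = {Eitan, Omar}

From (i): Omar ∈ Ops.
From (iii): Elif ∉ Ops.
From (vi): Jae ∈ Strategy.
(iv): Sven ∉ Ops.
(vii) (exactly one): Quill ∉ Ops.
Only one task force left: Sven ∈ Strategy.
Only one task force left: Quill ∈ Strategy.
Only one task force left: Elif ∈ Strategy.
(ii): Uma matches Quill: Uma ∉ Ops.
(ii): Uma matches Quill: Uma ∈ Strategy.
(v): Eitan ∉ Strategy.
Only one task force left: Eitan ∈ Ops.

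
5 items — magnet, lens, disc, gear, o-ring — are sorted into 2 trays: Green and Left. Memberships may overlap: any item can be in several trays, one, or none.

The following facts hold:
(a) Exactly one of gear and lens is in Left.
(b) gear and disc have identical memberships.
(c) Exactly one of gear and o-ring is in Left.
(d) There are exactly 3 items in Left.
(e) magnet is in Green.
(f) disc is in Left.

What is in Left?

Left = {disc, gear, magnet}

From (e): magnet ∈ Green.
From (f): disc ∈ Left.
(b): gear matches disc: gear ∈ Left.
(c) (exactly one): o-ring ∉ Left.
(a) (exactly one): lens ∉ Left.
(d): only 3 candidates remain for Left, so all are in.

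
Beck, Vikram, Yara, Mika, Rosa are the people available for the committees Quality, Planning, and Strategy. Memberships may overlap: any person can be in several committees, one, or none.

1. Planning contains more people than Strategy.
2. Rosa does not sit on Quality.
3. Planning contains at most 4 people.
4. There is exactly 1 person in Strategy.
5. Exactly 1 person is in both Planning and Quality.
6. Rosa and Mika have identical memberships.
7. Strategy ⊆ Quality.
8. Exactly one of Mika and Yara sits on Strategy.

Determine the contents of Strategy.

From (2): Rosa ∉ Quality.
(6): Mika matches Rosa: Mika ∉ Quality.
(7) contrapositive: Mika ∉ Strategy.
(7) contrapositive: Rosa ∉ Strategy.
(8) (exactly one): Yara ∈ Strategy.
(4): Strategy already has 1, so the rest are out.
(7) with Yara ∈ Strategy: Yara ∈ Quality.

Strategy = {Yara}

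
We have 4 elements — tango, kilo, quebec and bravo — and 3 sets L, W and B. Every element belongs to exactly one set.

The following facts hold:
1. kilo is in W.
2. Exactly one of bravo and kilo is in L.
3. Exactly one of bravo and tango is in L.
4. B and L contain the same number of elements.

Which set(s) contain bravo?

bravo: L

From (1): kilo ∈ W.
(2) (exactly one): bravo ∈ L.
(3) (exactly one): tango ∉ L.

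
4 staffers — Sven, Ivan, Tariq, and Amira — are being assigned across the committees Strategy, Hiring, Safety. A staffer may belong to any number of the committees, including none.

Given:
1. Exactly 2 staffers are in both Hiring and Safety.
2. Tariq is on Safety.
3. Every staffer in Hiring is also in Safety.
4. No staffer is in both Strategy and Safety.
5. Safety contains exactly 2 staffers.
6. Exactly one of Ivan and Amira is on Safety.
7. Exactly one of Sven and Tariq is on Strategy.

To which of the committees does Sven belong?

Sven: Strategy

From (2): Tariq ∈ Safety.
(4) (disjoint): Tariq ∉ Strategy.
(7) (exactly one): Sven ∈ Strategy.
(4) (disjoint): Sven ∉ Safety.
(3) contrapositive: Sven ∉ Hiring.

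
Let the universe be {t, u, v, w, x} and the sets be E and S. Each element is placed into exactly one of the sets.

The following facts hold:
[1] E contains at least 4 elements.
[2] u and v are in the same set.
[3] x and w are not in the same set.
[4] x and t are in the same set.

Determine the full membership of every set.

E = {t, u, v, x}; S = {w}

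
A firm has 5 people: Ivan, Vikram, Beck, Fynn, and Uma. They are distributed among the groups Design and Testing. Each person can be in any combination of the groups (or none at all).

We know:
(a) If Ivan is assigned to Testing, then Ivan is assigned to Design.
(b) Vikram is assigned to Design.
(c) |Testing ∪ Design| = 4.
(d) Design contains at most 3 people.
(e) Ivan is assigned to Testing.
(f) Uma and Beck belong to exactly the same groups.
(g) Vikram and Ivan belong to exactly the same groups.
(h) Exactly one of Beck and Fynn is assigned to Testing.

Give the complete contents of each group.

Design = {Ivan, Vikram}; Testing = {Beck, Ivan, Uma, Vikram}

From (b): Vikram ∈ Design.
From (e): Ivan ∈ Testing.
(a): Ivan ∈ Design.
(g): Vikram matches Ivan: Vikram ∈ Testing.
Suppose Beck ∈ Design: no assignment then satisfies all the clues, so Beck ∉ Design.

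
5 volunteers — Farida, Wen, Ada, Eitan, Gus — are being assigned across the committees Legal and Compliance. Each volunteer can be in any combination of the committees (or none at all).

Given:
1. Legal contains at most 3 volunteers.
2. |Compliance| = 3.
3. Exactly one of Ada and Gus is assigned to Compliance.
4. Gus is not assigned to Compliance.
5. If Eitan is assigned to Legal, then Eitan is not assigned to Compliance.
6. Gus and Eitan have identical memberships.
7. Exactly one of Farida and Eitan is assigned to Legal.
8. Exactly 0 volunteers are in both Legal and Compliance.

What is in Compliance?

Compliance = {Ada, Farida, Wen}

From (4): Gus ∉ Compliance.
(3) (exactly one): Ada ∈ Compliance.
(6): Eitan matches Gus: Eitan ∉ Compliance.
(2): only 3 candidates remain for Compliance, so all are in.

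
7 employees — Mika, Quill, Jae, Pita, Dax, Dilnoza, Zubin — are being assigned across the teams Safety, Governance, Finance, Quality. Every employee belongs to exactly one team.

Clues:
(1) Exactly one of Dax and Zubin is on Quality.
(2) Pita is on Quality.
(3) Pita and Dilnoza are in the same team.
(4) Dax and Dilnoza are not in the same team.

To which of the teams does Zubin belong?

Zubin: Quality

From (2): Pita ∈ Quality.
(3): Dilnoza matches Pita: Dilnoza ∉ Safety.
(3): Dilnoza matches Pita: Dilnoza ∉ Governance.
(3): Dilnoza matches Pita: Dilnoza ∉ Finance.
(3): Dilnoza matches Pita: Dilnoza ∈ Quality.
(4): Dax ∉ Quality.
(1) (exactly one): Zubin ∈ Quality.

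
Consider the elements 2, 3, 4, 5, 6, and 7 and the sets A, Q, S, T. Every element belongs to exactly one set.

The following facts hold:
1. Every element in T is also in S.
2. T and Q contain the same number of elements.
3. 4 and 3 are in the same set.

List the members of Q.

Q = {}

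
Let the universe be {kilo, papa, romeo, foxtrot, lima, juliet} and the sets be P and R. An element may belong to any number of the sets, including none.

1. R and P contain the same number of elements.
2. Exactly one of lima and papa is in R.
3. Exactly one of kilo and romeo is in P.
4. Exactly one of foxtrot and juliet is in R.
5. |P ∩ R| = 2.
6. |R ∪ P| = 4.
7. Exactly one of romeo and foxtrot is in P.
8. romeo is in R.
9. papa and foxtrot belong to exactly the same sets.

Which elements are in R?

R = {foxtrot, papa, romeo}

From (8): romeo ∈ R.
Suppose kilo ∈ R: no assignment then satisfies all the clues, so kilo ∉ R.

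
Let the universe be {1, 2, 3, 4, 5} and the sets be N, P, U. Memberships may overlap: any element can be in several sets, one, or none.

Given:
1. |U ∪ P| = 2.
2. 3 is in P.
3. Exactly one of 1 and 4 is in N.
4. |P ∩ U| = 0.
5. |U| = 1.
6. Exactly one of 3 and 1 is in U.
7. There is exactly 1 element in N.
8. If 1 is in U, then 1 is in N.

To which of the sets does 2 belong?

2: none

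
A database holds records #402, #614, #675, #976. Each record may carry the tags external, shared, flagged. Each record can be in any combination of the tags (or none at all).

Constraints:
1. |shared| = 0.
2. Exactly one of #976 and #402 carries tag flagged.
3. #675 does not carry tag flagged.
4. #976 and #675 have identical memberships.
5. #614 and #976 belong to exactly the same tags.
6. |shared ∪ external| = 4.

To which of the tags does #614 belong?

From (3): #675 ∉ flagged.
(1): shared already has 0, so the rest are out.
(4): #976 matches #675: #976 ∉ flagged.
(5): #614 matches #976: #614 ∉ flagged.
(2) (exactly one): #402 ∈ flagged.
Suppose #614 ∉ external: no assignment then satisfies all the clues, so #614 ∈ external.

#614: external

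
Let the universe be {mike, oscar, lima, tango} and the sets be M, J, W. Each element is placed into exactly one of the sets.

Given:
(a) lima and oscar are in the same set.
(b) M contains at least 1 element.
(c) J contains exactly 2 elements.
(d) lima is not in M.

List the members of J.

J = {lima, oscar}

From (d): lima ∉ M.
(a): oscar matches lima: oscar ∉ M.
Suppose mike ∈ J: no assignment then satisfies all the clues, so mike ∉ J.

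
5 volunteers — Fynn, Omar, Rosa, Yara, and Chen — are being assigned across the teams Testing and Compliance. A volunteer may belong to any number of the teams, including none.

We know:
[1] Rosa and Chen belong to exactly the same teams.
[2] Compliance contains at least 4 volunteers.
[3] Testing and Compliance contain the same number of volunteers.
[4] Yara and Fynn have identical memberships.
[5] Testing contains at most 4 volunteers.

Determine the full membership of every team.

Testing = {Chen, Fynn, Rosa, Yara}; Compliance = {Chen, Fynn, Rosa, Yara}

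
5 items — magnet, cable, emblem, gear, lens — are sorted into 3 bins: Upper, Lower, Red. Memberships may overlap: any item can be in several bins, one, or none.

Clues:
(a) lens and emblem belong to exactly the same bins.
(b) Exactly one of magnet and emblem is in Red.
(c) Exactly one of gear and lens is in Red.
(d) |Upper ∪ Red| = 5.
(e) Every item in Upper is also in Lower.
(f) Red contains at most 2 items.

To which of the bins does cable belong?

cable: Lower, Upper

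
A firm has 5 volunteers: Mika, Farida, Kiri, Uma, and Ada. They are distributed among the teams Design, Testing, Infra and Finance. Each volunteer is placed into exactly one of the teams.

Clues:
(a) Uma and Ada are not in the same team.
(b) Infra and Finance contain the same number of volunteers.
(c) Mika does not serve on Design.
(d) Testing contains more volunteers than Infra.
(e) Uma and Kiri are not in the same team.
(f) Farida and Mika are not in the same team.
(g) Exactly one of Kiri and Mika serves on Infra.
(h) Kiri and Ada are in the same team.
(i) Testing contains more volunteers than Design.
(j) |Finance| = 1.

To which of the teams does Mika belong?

Mika: Infra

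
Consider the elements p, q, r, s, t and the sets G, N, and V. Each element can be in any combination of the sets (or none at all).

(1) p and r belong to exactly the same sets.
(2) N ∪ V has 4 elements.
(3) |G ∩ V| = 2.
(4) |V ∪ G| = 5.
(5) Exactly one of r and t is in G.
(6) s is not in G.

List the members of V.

V = {p, r, s, t}

From (6): s ∉ G.
Suppose p ∉ V: no assignment then satisfies all the clues, so p ∈ V.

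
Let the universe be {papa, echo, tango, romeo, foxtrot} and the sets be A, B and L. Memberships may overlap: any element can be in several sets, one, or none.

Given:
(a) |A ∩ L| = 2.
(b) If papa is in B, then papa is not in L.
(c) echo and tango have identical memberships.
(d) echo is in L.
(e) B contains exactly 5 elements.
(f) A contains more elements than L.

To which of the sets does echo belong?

From (d): echo ∈ L.
(c): tango matches echo: tango ∈ L.
(e): only 5 candidates remain for B, so all are in.
(b): papa ∉ L.
Suppose echo ∉ A: no assignment then satisfies all the clues, so echo ∈ A.

echo: A, B, L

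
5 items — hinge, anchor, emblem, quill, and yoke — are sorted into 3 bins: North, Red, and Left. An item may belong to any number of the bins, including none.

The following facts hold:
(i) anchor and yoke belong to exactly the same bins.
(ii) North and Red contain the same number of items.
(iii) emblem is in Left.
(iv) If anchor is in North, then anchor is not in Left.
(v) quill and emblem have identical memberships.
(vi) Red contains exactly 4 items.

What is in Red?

Red = {anchor, emblem, quill, yoke}

From (iii): emblem ∈ Left.
(v): quill matches emblem: quill ∈ Left.
Suppose hinge ∈ Red: no assignment then satisfies all the clues, so hinge ∉ Red.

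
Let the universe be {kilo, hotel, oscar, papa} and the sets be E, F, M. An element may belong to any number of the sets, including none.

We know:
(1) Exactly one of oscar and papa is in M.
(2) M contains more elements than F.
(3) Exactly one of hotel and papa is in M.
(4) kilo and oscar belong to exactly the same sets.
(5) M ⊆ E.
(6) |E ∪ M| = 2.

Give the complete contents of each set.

E = {hotel, papa}; F = {}; M = {papa}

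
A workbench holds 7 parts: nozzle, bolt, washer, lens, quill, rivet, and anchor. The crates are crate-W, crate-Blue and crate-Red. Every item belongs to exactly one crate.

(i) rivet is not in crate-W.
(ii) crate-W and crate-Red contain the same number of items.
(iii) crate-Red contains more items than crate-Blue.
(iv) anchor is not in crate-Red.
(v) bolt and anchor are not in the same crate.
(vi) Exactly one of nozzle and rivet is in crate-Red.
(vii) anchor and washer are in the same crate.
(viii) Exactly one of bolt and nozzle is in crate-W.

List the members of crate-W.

crate-W = {anchor, nozzle, washer}

From (i): rivet ∉ crate-W.
From (iv): anchor ∉ crate-Red.
(vii): washer matches anchor: washer ∉ crate-Red.
Suppose nozzle ∉ crate-W: no assignment then satisfies all the clues, so nozzle ∈ crate-W.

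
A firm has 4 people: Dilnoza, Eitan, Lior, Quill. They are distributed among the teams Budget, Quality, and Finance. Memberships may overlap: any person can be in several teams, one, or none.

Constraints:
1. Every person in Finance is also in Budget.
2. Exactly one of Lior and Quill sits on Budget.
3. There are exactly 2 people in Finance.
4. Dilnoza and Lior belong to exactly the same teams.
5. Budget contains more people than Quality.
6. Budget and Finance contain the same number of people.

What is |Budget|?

2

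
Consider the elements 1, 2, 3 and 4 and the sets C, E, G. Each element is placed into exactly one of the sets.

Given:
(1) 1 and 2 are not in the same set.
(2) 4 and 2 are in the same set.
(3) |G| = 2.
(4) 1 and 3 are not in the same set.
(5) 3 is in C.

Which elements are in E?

E = {1}

From (5): 3 ∈ C.
(4): 1 ∉ C.
Suppose 1 ∉ E: no assignment then satisfies all the clues, so 1 ∈ E.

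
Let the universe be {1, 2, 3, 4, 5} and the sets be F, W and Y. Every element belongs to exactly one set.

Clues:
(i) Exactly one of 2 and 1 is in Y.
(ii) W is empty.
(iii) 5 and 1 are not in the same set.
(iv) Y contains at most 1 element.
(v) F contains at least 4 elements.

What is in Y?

Y = {1}

(ii): W already has 0, so the rest are out.
Suppose 1 ∉ Y: no assignment then satisfies all the clues, so 1 ∈ Y.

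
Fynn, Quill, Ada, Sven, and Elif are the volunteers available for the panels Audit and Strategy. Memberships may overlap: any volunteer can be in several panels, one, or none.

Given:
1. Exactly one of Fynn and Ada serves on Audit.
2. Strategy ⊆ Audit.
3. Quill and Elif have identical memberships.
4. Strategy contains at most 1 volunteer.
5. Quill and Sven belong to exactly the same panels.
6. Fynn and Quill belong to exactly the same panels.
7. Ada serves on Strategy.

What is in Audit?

Audit = {Ada}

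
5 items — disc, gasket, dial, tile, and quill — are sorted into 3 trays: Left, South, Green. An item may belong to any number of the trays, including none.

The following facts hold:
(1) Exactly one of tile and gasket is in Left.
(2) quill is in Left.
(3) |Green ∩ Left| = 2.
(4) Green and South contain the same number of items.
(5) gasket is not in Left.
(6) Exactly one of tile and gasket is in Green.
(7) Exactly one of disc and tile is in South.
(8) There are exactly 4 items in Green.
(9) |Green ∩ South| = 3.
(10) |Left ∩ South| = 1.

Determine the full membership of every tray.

Left = {quill, tile}; South = {dial, disc, gasket, quill}; Green = {dial, disc, quill, tile}

From (2): quill ∈ Left.
From (5): gasket ∉ Left.
(1) (exactly one): tile ∈ Left.
Suppose disc ∈ Left: no assignment then satisfies all the clues, so disc ∉ Left.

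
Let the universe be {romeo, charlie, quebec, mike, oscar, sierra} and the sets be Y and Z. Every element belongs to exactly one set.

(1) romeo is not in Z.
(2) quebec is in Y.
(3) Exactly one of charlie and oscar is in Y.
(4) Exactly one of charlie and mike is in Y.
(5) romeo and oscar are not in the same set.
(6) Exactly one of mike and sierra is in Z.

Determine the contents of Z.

Z = {mike, oscar}

From (1): romeo ∉ Z.
From (2): quebec ∈ Y.
Only one set left: romeo ∈ Y.
(5): oscar ∉ Y.
Only one set left: oscar ∈ Z.
(3) (exactly one): charlie ∈ Y.
(4) (exactly one): mike ∉ Y.
Only one set left: mike ∈ Z.
(6) (exactly one): sierra ∉ Z.
Only one set left: sierra ∈ Y.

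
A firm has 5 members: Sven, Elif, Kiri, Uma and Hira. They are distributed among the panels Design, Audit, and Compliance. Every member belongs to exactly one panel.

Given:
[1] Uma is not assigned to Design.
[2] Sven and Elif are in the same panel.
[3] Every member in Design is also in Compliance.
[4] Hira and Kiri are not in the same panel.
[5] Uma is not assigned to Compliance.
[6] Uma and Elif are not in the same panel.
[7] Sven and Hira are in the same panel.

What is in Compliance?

Compliance = {Elif, Hira, Sven}

From (1): Uma ∉ Design.
From (5): Uma ∉ Compliance.
Only one panel left: Uma ∈ Audit.
(6): Elif ∉ Audit.
(2): Sven matches Elif: Sven ∉ Audit.
(7): Hira matches Sven: Hira ∉ Audit.
Suppose Sven ∉ Compliance: no assignment then satisfies all the clues, so Sven ∈ Compliance.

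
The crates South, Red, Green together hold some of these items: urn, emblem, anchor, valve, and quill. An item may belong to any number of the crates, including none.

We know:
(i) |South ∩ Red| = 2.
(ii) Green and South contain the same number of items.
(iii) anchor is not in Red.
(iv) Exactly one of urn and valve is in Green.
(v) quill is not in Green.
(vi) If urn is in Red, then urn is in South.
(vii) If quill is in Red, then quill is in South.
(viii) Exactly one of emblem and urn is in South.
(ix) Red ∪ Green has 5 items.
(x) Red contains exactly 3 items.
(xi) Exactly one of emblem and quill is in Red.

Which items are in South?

South = {anchor, quill, urn}

From (iii): anchor ∉ Red.
From (v): quill ∉ Green.
Suppose urn ∉ South: no assignment then satisfies all the clues, so urn ∈ South.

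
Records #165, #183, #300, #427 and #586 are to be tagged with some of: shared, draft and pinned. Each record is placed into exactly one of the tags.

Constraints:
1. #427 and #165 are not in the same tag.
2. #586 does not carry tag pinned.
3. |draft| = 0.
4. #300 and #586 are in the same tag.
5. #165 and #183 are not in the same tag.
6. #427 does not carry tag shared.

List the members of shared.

From (2): #586 ∉ pinned.
From (6): #427 ∉ shared.
(3): draft already has 0, so the rest are out.
(4): #300 matches #586: #300 ∉ pinned.
Only one tag left: #300 ∈ shared.
Only one tag left: #427 ∈ pinned.
Only one tag left: #586 ∈ shared.
(1): #165 ∉ pinned.
Only one tag left: #165 ∈ shared.
(5): #183 ∉ shared.
Only one tag left: #183 ∈ pinned.

shared = {#165, #300, #586}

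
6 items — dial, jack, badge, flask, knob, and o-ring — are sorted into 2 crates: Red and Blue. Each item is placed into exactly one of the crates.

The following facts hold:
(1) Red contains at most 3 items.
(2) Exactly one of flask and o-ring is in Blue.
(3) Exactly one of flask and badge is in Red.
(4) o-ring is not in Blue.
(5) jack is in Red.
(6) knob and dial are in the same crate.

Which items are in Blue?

Blue = {dial, flask, knob}

From (4): o-ring ∉ Blue.
From (5): jack ∈ Red.
(2) (exactly one): flask ∈ Blue.
(3) (exactly one): badge ∈ Red.
Only one crate left: o-ring ∈ Red.
(1): Red already has 3, so the rest are out.
Only one crate left: dial ∈ Blue.
Only one crate left: knob ∈ Blue.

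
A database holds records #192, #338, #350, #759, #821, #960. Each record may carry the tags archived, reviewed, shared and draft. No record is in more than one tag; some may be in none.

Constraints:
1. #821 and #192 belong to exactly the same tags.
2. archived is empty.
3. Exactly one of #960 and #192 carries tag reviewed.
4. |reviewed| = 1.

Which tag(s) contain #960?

(2): archived already has 0, so the rest are out.
Suppose #960 ∉ reviewed: no assignment then satisfies all the clues, so #960 ∈ reviewed.

#960: reviewed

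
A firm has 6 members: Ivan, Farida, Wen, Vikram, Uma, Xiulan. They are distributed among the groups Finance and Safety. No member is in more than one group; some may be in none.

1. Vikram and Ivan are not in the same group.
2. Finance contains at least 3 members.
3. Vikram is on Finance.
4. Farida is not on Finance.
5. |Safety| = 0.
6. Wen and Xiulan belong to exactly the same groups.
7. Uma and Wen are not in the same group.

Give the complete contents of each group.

From (3): Vikram ∈ Finance.
From (4): Farida ∉ Finance.
(1): Ivan ∉ Finance.
(5): Safety already has 0, so the rest are out.
Suppose Wen ∉ Finance: no assignment then satisfies all the clues, so Wen ∈ Finance.

Finance = {Vikram, Wen, Xiulan}; Safety = {}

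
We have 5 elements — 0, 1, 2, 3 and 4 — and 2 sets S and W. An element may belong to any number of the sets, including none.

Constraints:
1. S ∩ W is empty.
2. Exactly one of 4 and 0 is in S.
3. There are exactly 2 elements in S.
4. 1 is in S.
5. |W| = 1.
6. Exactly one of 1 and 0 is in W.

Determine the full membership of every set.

S = {1, 4}; W = {0}

From (4): 1 ∈ S.
(1) (disjoint): 1 ∉ W.
(6) (exactly one): 0 ∈ W.
(1) (disjoint): 0 ∉ S.
(2) (exactly one): 4 ∈ S.
(3): S already has 2, so the rest are out.
(5): W already has 1, so the rest are out.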